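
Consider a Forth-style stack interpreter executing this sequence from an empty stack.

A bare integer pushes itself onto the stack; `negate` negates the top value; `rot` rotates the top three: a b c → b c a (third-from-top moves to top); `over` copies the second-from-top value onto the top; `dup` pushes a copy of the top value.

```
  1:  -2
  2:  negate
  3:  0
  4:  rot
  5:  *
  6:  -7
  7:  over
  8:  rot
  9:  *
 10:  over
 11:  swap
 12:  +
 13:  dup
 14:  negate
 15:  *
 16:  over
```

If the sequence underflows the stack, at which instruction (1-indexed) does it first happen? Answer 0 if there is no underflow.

-2     -> -2
negate -> 2
0      -> 2 0
rot  — needs 3 operands, stack has 2 → underflow

4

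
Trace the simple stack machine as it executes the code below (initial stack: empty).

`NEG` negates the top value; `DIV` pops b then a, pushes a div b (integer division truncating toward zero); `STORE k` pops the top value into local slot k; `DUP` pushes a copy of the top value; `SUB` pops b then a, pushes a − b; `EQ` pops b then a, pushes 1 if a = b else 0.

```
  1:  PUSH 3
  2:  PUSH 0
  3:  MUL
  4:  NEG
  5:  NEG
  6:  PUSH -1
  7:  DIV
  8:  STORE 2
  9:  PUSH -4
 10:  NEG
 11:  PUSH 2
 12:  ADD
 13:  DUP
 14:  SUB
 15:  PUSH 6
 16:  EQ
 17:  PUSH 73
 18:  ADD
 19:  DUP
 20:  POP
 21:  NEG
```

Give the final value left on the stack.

PUSH 3  -> 3
PUSH 0  -> 3 0
MUL     -> 0
NEG     -> 0
NEG     -> 0
PUSH -1 -> 0 -1
DIV     -> 0
STORE 2 -> (empty)
PUSH -4 -> -4
NEG     -> 4
PUSH 2  -> 4 2
ADD     -> 6
DUP     -> 6 6
SUB     -> 0
PUSH 6  -> 0 6
EQ      -> 0
PUSH 73 -> 0 73
ADD     -> 73
DUP     -> 73 73
POP     -> 73
NEG     -> -73

-73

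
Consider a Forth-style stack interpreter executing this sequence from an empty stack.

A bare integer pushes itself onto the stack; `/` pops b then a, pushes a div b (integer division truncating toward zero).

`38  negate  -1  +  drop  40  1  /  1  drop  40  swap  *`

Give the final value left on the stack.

38     : 38
negate : -38
-1     : -38 -1
+      : -39
drop   : (empty)
40     : 40
1      : 40 1
/      : 40
1      : 40 1
drop   : 40
40     : 40 40
swap   : 40 40
*      : 1600

1600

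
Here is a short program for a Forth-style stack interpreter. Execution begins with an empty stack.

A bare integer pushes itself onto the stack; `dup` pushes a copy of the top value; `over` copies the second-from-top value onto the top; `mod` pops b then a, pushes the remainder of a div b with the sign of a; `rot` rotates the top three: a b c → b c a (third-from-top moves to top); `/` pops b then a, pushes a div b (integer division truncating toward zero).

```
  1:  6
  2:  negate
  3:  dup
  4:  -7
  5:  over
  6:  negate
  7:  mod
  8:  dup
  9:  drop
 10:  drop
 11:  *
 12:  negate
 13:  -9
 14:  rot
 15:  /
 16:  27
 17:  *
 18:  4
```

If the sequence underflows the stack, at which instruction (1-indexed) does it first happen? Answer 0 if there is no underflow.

14

6      : 6
negate : -6
dup    : -6 -6
-7     : -6 -6 -7
over   : -6 -6 -7 -6
negate : -6 -6 -7 6
mod    : -6 -6 -1
dup    : -6 -6 -1 -1
drop   : -6 -6 -1
drop   : -6 -6
*      : 36
negate : -36
-9     : -36 -9
rot  — needs 3 operands, stack has 2 → underflow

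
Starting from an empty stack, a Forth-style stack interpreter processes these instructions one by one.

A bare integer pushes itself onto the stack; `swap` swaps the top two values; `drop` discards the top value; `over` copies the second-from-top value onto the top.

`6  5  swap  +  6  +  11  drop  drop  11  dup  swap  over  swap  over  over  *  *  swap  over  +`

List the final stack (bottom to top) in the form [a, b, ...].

[11, 1331, 1342]

6     6
5     6 5
swap  5 6
+     11
6     11 6
+     17
11    17 11
drop  17
drop  (empty)
11    11
dup   11 11
swap  11 11
over  11 11 11
swap  11 11 11
over  11 11 11 11
over  11 11 11 11 11
*     11 11 11 121
*     11 11 1331
swap  11 1331 11
over  11 1331 11 1331
+     11 1331 1342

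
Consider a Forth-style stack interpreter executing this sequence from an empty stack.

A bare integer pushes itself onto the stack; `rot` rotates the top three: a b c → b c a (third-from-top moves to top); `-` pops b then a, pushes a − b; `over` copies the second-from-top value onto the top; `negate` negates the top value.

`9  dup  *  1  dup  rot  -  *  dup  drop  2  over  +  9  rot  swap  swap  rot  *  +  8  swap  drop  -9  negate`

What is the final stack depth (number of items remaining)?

2

9      : 9
dup    : 9 9
*      : 81
1      : 81 1
dup    : 81 1 1
rot    : 1 1 81
-      : 1 -80
*      : -80
dup    : -80 -80
drop   : -80
2      : -80 2
over   : -80 2 -80
+      : -80 -78
9      : -80 -78 9
rot    : -78 9 -80
swap   : -78 -80 9
swap   : -78 9 -80
rot    : 9 -80 -78
*      : 9 6240
+      : 6249
8      : 6249 8
swap   : 8 6249
drop   : 8
-9     : 8 -9
negate : 8 9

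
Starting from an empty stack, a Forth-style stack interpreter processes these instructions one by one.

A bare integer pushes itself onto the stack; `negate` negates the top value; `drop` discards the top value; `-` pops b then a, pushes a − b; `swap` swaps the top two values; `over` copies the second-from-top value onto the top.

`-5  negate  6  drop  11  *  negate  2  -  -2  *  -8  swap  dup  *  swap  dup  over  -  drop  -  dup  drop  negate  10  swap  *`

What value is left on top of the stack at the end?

-5     -> -5
negate -> 5
6      -> 5 6
drop   -> 5
11     -> 5 11
*      -> 55
negate -> -55
2      -> -55 2
-      -> -57
-2     -> -57 -2
*      -> 114
-8     -> 114 -8
swap   -> -8 114
dup    -> -8 114 114
*      -> -8 12996
swap   -> 12996 -8
dup    -> 12996 -8 -8
over   -> 12996 -8 -8 -8
-      -> 12996 -8 0
drop   -> 12996 -8
-      -> 13004
dup    -> 13004 13004
drop   -> 13004
negate -> -13004
10     -> -13004 10
swap   -> 10 -13004
*      -> -130040

-130040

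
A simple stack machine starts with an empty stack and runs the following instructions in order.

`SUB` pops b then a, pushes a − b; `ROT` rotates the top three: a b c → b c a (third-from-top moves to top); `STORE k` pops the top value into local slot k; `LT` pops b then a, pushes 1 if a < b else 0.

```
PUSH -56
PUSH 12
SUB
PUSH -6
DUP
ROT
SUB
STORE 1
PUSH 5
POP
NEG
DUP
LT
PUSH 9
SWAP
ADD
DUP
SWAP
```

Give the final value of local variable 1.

62

PUSH -56 → -56
PUSH 12  → -56 12
SUB      → -68
PUSH -6  → -68 -6
DUP      → -68 -6 -6
ROT      → -6 -6 -68
SUB      → -6 62
STORE 1  → -6
PUSH 5   → -6 5
POP      → -6
NEG      → 6
DUP      → 6 6
LT       → 0
PUSH 9   → 0 9
SWAP     → 9 0
ADD      → 9
DUP      → 9 9
SWAP     → 9 9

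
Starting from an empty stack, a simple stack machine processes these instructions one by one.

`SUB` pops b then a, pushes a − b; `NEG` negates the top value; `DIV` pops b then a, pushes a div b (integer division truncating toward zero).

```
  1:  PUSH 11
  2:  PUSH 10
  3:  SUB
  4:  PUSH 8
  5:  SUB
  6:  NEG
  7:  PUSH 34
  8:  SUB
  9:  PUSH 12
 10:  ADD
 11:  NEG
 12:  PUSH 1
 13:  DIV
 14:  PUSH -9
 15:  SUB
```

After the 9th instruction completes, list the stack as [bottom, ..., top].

[-27, 12]

PUSH 11 : [11]
PUSH 10 : [11, 10]
SUB     : [1]
PUSH 8  : [1, 8]
SUB     : [-7]
NEG     : [7]
PUSH 34 : [7, 34]
SUB     : [-27]
PUSH 12 : [-27, 12]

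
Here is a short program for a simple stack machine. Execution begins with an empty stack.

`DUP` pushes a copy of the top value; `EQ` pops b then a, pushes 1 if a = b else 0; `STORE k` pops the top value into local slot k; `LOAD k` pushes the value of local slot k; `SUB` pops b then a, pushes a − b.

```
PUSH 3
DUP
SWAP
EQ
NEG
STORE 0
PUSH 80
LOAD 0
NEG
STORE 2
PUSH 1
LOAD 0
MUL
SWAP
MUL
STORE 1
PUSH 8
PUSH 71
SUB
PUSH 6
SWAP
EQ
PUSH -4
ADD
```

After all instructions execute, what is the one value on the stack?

PUSH 3  -> 3
DUP     -> 3 3
SWAP    -> 3 3
EQ      -> 1
NEG     -> -1
STORE 0 -> (empty)
PUSH 80 -> 80
LOAD 0  -> 80 -1
NEG     -> 80 1
STORE 2 -> 80
PUSH 1  -> 80 1
LOAD 0  -> 80 1 -1
MUL     -> 80 -1
SWAP    -> -1 80
MUL     -> -80
STORE 1 -> (empty)
PUSH 8  -> 8
PUSH 71 -> 8 71
SUB     -> -63
PUSH 6  -> -63 6
SWAP    -> 6 -63
EQ      -> 0
PUSH -4 -> 0 -4
ADD     -> -4

-4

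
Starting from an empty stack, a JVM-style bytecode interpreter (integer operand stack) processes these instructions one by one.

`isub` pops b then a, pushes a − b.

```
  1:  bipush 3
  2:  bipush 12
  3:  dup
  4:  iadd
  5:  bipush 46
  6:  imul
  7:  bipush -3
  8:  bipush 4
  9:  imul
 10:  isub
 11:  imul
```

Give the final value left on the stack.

3348

bipush 3  : 3
bipush 12 : 3 12
dup       : 3 12 12
iadd      : 3 24
bipush 46 : 3 24 46
imul      : 3 1104
bipush -3 : 3 1104 -3
bipush 4  : 3 1104 -3 4
imul      : 3 1104 -12
isub      : 3 1116
imul      : 3348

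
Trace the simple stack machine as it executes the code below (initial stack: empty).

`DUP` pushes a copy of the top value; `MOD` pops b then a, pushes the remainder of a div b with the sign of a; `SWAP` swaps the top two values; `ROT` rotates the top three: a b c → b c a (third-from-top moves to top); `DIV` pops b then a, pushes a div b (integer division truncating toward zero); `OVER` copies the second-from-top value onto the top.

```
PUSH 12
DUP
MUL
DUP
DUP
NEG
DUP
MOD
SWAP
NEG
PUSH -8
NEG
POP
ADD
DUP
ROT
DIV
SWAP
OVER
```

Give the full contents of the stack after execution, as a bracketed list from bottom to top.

PUSH 12  12
DUP      12 12
MUL      144
DUP      144 144
DUP      144 144 144
NEG      144 144 -144
DUP      144 144 -144 -144
MOD      144 144 0
SWAP     144 0 144
NEG      144 0 -144
PUSH -8  144 0 -144 -8
NEG      144 0 -144 8
POP      144 0 -144
ADD      144 -144
DUP      144 -144 -144
ROT      -144 -144 144
DIV      -144 -1
SWAP     -1 -144
OVER     -1 -144 -1

[-1, -144, -1]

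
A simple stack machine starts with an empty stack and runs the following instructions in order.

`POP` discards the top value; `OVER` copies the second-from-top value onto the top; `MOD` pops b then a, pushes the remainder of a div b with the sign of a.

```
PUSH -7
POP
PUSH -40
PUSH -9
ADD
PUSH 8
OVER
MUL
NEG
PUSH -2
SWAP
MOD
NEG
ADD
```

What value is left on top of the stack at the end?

PUSH -7  → -7
POP      → (empty)
PUSH -40 → -40
PUSH -9  → -40 -9
ADD      → -49
PUSH 8   → -49 8
OVER     → -49 8 -49
MUL      → -49 -392
NEG      → -49 392
PUSH -2  → -49 392 -2
SWAP     → -49 -2 392
MOD      → -49 -2
NEG      → -49 2
ADD      → -47

-47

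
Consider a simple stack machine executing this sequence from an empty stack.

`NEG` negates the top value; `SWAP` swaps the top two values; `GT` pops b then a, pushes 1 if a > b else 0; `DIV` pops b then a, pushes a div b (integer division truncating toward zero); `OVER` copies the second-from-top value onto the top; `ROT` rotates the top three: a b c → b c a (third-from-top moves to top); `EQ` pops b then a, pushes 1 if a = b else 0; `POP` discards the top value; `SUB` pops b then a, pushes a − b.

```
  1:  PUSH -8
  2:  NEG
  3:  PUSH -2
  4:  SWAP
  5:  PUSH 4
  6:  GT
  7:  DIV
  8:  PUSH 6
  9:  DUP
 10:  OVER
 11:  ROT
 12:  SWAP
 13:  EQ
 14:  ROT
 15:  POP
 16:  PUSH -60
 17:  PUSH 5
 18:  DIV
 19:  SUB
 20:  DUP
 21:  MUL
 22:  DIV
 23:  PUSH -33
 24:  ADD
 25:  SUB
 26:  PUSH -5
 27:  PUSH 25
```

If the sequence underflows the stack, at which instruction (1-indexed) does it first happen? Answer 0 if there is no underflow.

PUSH -8   [-8]
NEG       [8]
PUSH -2   [8, -2]
SWAP      [-2, 8]
PUSH 4    [-2, 8, 4]
GT        [-2, 1]
DIV       [-2]
PUSH 6    [-2, 6]
DUP       [-2, 6, 6]
OVER      [-2, 6, 6, 6]
ROT       [-2, 6, 6, 6]
SWAP      [-2, 6, 6, 6]
EQ        [-2, 6, 1]
ROT       [6, 1, -2]
POP       [6, 1]
PUSH -60  [6, 1, -60]
PUSH 5    [6, 1, -60, 5]
DIV       [6, 1, -12]
SUB       [6, 13]
DUP       [6, 13, 13]
MUL       [6, 169]
DIV       [0]
PUSH -33  [0, -33]
ADD       [-33]
SUB  — needs 2 operands, stack has 1 → underflow

25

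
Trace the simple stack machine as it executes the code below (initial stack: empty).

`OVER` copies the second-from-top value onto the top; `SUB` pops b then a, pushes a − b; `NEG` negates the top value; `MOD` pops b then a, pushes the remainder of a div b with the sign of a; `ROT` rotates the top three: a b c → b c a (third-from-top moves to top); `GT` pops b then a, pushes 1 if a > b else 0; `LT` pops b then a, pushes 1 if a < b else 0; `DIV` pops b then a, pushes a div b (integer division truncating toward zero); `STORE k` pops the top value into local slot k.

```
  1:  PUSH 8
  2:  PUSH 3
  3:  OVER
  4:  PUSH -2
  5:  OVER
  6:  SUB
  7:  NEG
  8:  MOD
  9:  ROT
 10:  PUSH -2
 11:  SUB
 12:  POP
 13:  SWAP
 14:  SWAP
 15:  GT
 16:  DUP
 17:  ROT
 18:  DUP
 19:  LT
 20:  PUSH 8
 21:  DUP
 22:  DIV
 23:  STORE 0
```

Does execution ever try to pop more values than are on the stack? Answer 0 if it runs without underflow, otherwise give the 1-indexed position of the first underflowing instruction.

PUSH 8  → 8
PUSH 3  → 8 3
OVER    → 8 3 8
PUSH -2 → 8 3 8 -2
OVER    → 8 3 8 -2 8
SUB     → 8 3 8 -10
NEG     → 8 3 8 10
MOD     → 8 3 8
ROT     → 3 8 8
PUSH -2 → 3 8 8 -2
SUB     → 3 8 10
POP     → 3 8
SWAP    → 8 3
SWAP    → 3 8
GT      → 0
DUP     → 0 0
ROT  — needs 3 operands, stack has 2 → underflow

17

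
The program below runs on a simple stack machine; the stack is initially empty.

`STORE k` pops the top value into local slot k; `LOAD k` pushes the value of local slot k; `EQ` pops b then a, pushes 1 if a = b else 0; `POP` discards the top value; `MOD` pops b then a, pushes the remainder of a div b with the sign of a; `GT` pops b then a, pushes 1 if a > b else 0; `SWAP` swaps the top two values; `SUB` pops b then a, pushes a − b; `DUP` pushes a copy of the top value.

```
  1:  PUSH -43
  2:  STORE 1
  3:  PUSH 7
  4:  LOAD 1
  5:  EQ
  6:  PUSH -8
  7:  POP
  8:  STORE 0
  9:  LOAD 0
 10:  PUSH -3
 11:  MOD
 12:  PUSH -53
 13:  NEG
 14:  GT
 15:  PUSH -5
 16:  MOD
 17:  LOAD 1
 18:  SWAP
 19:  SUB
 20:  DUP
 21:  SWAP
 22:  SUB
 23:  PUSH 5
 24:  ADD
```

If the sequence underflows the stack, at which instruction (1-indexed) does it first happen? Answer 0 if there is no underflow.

PUSH -43 -> [-43]
STORE 1  -> []
PUSH 7   -> [7]
LOAD 1   -> [7, -43]
EQ       -> [0]
PUSH -8  -> [0, -8]
POP      -> [0]
STORE 0  -> []
LOAD 0   -> [0]
PUSH -3  -> [0, -3]
MOD      -> [0]
PUSH -53 -> [0, -53]
NEG      -> [0, 53]
GT       -> [0]
PUSH -5  -> [0, -5]
MOD      -> [0]
LOAD 1   -> [0, -43]
SWAP     -> [-43, 0]
SUB      -> [-43]
DUP      -> [-43, -43]
SWAP     -> [-43, -43]
SUB      -> [0]
PUSH 5   -> [0, 5]
ADD      -> [5]

0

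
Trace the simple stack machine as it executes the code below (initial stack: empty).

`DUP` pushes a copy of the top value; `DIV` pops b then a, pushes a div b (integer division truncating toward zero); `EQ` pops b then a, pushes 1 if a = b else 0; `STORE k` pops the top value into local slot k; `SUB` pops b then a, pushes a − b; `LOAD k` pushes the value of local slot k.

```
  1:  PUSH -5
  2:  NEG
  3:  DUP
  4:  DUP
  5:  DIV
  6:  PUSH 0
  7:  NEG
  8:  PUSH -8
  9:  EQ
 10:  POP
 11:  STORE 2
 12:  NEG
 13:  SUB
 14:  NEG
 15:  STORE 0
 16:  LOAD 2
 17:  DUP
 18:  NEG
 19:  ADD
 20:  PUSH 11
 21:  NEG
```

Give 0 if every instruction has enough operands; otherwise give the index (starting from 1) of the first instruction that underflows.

13

PUSH -5  [-5]
NEG      [5]
DUP      [5, 5]
DUP      [5, 5, 5]
DIV      [5, 1]
PUSH 0   [5, 1, 0]
NEG      [5, 1, 0]
PUSH -8  [5, 1, 0, -8]
EQ       [5, 1, 0]
POP      [5, 1]
STORE 2  [5]
NEG      [-5]
SUB  — needs 2 operands, stack has 1 → underflow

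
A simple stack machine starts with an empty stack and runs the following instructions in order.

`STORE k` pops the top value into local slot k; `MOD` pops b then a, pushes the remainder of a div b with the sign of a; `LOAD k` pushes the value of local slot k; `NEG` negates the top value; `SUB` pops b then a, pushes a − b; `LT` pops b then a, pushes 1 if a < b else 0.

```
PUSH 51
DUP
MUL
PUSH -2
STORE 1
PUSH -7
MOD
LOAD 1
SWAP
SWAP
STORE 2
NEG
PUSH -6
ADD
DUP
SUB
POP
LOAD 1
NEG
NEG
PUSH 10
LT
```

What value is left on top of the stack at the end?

PUSH 51 -> [51]
DUP     -> [51, 51]
MUL     -> [2601]
PUSH -2 -> [2601, -2]
STORE 1 -> [2601]
PUSH -7 -> [2601, -7]
MOD     -> [4]
LOAD 1  -> [4, -2]
SWAP    -> [-2, 4]
SWAP    -> [4, -2]
STORE 2 -> [4]
NEG     -> [-4]
PUSH -6 -> [-4, -6]
ADD     -> [-10]
DUP     -> [-10, -10]
SUB     -> [0]
POP     -> []
LOAD 1  -> [-2]
NEG     -> [2]
NEG     -> [-2]
PUSH 10 -> [-2, 10]
LT      -> [1]

1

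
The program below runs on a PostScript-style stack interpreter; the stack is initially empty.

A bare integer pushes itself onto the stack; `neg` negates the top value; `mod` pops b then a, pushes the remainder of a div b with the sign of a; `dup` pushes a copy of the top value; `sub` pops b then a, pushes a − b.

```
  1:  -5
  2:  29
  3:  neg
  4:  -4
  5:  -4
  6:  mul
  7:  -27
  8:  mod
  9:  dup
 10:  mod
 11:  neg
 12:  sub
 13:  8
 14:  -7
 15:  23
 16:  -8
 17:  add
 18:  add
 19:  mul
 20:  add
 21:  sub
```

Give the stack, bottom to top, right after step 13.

-5   -5
29   -5 29
neg  -5 -29
-4   -5 -29 -4
-4   -5 -29 -4 -4
mul  -5 -29 16
-27  -5 -29 16 -27
mod  -5 -29 16
dup  -5 -29 16 16
mod  -5 -29 0
neg  -5 -29 0
sub  -5 -29
8    -5 -29 8

[-5, -29, 8]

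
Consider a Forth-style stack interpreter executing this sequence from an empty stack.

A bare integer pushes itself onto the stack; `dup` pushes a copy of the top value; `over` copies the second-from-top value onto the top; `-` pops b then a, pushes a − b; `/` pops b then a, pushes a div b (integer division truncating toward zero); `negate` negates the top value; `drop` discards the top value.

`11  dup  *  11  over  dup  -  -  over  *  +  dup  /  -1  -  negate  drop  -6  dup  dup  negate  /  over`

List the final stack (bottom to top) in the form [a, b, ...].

11     → [11]
dup    → [11, 11]
*      → [121]
11     → [121, 11]
over   → [121, 11, 121]
dup    → [121, 11, 121, 121]
-      → [121, 11, 0]
-      → [121, 11]
over   → [121, 11, 121]
*      → [121, 1331]
+      → [1452]
dup    → [1452, 1452]
/      → [1]
-1     → [1, -1]
-      → [2]
negate → [-2]
drop   → []
-6     → [-6]
dup    → [-6, -6]
dup    → [-6, -6, -6]
negate → [-6, -6, 6]
/      → [-6, -1]
over   → [-6, -1, -6]

[-6, -1, -6]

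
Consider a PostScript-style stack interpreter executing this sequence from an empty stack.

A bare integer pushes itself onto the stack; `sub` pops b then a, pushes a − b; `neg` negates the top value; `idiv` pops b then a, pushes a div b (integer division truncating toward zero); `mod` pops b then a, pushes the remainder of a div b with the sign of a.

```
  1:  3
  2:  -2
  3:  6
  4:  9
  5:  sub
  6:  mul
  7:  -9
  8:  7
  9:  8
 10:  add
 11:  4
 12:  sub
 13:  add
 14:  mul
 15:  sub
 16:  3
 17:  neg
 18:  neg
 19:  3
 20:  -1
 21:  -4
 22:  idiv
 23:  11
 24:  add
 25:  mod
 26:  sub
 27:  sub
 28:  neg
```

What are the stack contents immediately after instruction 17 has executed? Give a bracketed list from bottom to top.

3    [3]
-2   [3, -2]
6    [3, -2, 6]
9    [3, -2, 6, 9]
sub  [3, -2, -3]
mul  [3, 6]
-9   [3, 6, -9]
7    [3, 6, -9, 7]
8    [3, 6, -9, 7, 8]
add  [3, 6, -9, 15]
4    [3, 6, -9, 15, 4]
sub  [3, 6, -9, 11]
add  [3, 6, 2]
mul  [3, 12]
sub  [-9]
3    [-9, 3]
neg  [-9, -3]

[-9, -3]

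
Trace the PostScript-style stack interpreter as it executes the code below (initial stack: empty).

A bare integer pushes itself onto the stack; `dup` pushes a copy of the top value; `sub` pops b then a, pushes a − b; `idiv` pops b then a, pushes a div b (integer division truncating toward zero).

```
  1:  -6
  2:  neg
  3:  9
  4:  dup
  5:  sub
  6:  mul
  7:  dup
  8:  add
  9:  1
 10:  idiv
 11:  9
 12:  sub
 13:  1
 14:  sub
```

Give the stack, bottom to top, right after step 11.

-6   → [-6]
neg  → [6]
9    → [6, 9]
dup  → [6, 9, 9]
sub  → [6, 0]
mul  → [0]
dup  → [0, 0]
add  → [0]
1    → [0, 1]
idiv → [0]
9    → [0, 9]

[0, 9]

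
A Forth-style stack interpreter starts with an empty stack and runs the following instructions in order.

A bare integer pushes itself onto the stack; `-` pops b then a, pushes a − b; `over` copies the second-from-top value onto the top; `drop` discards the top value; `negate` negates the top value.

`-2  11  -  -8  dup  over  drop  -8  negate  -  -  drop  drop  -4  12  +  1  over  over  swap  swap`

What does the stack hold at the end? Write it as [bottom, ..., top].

[8, 1, 8, 1]

-2     -> -2
11     -> -2 11
-      -> -13
-8     -> -13 -8
dup    -> -13 -8 -8
over   -> -13 -8 -8 -8
drop   -> -13 -8 -8
-8     -> -13 -8 -8 -8
negate -> -13 -8 -8 8
-      -> -13 -8 -16
-      -> -13 8
drop   -> -13
drop   -> (empty)
-4     -> -4
12     -> -4 12
+      -> 8
1      -> 8 1
over   -> 8 1 8
over   -> 8 1 8 1
swap   -> 8 1 1 8
swap   -> 8 1 8 1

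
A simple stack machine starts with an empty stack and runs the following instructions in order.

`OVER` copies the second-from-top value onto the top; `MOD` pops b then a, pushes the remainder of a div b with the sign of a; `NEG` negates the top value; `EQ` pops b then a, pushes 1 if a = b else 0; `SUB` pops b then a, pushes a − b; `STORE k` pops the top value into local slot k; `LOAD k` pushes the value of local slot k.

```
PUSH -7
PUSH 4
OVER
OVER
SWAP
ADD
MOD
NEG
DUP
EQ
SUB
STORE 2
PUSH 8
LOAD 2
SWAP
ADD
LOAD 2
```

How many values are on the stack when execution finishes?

2

PUSH -7 → -7
PUSH 4  → -7 4
OVER    → -7 4 -7
OVER    → -7 4 -7 4
SWAP    → -7 4 4 -7
ADD     → -7 4 -3
MOD     → -7 1
NEG     → -7 -1
DUP     → -7 -1 -1
EQ      → -7 1
SUB     → -8
STORE 2 → (empty)
PUSH 8  → 8
LOAD 2  → 8 -8
SWAP    → -8 8
ADD     → 0
LOAD 2  → 0 -8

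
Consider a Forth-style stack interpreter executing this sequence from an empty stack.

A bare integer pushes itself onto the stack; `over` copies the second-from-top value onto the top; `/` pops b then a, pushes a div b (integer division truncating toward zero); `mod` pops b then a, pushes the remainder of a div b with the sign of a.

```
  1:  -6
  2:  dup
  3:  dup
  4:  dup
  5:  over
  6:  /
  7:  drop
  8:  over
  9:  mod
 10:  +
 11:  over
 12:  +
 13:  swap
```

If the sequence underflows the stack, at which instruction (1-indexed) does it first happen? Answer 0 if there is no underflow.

0

-6   : [-6]
dup  : [-6, -6]
dup  : [-6, -6, -6]
dup  : [-6, -6, -6, -6]
over : [-6, -6, -6, -6, -6]
/    : [-6, -6, -6, 1]
drop : [-6, -6, -6]
over : [-6, -6, -6, -6]
mod  : [-6, -6, 0]
+    : [-6, -6]
over : [-6, -6, -6]
+    : [-6, -12]
swap : [-12, -6]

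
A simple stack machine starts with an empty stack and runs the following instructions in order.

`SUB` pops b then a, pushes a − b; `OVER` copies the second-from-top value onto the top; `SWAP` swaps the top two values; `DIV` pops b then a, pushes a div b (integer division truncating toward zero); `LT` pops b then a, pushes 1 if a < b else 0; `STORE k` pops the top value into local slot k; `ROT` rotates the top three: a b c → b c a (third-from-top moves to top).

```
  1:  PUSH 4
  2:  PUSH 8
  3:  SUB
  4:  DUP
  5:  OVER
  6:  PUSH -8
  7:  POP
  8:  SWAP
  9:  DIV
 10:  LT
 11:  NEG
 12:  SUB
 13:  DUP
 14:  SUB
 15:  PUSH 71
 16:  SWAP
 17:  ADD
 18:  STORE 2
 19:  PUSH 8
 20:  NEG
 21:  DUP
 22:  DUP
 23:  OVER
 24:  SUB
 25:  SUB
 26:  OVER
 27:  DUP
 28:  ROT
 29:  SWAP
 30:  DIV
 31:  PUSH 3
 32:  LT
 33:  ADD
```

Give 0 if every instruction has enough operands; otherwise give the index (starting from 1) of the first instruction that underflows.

PUSH 4  → [4]
PUSH 8  → [4, 8]
SUB     → [-4]
DUP     → [-4, -4]
OVER    → [-4, -4, -4]
PUSH -8 → [-4, -4, -4, -8]
POP     → [-4, -4, -4]
SWAP    → [-4, -4, -4]
DIV     → [-4, 1]
LT      → [1]
NEG     → [-1]
SUB  — needs 2 operands, stack has 1 → underflow

12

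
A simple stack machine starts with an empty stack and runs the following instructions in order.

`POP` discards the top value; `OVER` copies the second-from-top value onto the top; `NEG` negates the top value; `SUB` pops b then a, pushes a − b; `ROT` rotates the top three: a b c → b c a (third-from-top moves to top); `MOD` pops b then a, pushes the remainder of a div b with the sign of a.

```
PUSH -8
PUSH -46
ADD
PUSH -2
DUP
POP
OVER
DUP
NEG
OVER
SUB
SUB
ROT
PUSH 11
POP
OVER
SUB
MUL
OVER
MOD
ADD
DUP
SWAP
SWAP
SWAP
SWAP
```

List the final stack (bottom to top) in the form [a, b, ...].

[-2, -2]

PUSH -8  : [-8]
PUSH -46 : [-8, -46]
ADD      : [-54]
PUSH -2  : [-54, -2]
DUP      : [-54, -2, -2]
POP      : [-54, -2]
OVER     : [-54, -2, -54]
DUP      : [-54, -2, -54, -54]
NEG      : [-54, -2, -54, 54]
OVER     : [-54, -2, -54, 54, -54]
SUB      : [-54, -2, -54, 108]
SUB      : [-54, -2, -162]
ROT      : [-2, -162, -54]
PUSH 11  : [-2, -162, -54, 11]
POP      : [-2, -162, -54]
OVER     : [-2, -162, -54, -162]
SUB      : [-2, -162, 108]
MUL      : [-2, -17496]
OVER     : [-2, -17496, -2]
MOD      : [-2, 0]
ADD      : [-2]
DUP      : [-2, -2]
SWAP     : [-2, -2]
SWAP     : [-2, -2]
SWAP     : [-2, -2]
SWAP     : [-2, -2]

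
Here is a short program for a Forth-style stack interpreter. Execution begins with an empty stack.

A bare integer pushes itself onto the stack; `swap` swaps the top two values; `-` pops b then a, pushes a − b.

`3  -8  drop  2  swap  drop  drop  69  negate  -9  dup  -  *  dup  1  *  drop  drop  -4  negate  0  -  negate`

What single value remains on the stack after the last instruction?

3       [3]
-8      [3, -8]
drop    [3]
2       [3, 2]
swap    [2, 3]
drop    [2]
drop    []
69      [69]
negate  [-69]
-9      [-69, -9]
dup     [-69, -9, -9]
-       [-69, 0]
*       [0]
dup     [0, 0]
1       [0, 0, 1]
*       [0, 0]
drop    [0]
drop    []
-4      [-4]
negate  [4]
0       [4, 0]
-       [4]
negate  [-4]

-4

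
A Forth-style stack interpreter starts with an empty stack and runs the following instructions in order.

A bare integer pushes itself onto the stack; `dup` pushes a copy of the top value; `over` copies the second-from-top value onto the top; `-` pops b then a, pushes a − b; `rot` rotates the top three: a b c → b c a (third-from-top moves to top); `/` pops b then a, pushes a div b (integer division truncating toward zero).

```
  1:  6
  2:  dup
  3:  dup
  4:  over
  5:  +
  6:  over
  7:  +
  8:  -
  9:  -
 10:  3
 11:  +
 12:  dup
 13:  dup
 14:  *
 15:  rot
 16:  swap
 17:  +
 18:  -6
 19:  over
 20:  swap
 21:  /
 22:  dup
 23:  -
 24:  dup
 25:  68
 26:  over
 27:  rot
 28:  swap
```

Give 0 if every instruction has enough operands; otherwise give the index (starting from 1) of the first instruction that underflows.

15

6    : [6]
dup  : [6, 6]
dup  : [6, 6, 6]
over : [6, 6, 6, 6]
+    : [6, 6, 12]
over : [6, 6, 12, 6]
+    : [6, 6, 18]
-    : [6, -12]
-    : [18]
3    : [18, 3]
+    : [21]
dup  : [21, 21]
dup  : [21, 21, 21]
*    : [21, 441]
rot  — needs 3 operands, stack has 2 → underflow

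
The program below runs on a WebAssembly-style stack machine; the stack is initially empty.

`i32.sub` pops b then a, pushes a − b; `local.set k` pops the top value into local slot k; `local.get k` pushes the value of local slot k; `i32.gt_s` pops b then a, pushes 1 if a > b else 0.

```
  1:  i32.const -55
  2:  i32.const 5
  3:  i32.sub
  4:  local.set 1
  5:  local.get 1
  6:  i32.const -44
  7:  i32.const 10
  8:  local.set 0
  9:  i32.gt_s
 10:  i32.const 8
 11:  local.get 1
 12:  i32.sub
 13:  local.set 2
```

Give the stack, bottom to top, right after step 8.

[-60, -44]

i32.const -55 → [-55]
i32.const 5   → [-55, 5]
i32.sub       → [-60]
local.set 1   → []
local.get 1   → [-60]
i32.const -44 → [-60, -44]
i32.const 10  → [-60, -44, 10]
local.set 0   → [-60, -44]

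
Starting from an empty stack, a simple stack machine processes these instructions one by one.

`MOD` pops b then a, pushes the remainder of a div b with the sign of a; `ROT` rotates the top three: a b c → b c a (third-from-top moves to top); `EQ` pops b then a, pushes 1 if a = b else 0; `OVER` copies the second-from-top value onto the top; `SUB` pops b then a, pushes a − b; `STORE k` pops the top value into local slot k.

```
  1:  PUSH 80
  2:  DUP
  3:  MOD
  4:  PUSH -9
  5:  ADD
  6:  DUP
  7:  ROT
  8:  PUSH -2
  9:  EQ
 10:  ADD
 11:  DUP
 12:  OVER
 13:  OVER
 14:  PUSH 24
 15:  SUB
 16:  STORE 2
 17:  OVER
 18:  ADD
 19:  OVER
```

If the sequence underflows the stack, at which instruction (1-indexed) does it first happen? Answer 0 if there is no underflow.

PUSH 80 : [80]
DUP     : [80, 80]
MOD     : [0]
PUSH -9 : [0, -9]
ADD     : [-9]
DUP     : [-9, -9]
ROT  — needs 3 operands, stack has 2 → underflow

7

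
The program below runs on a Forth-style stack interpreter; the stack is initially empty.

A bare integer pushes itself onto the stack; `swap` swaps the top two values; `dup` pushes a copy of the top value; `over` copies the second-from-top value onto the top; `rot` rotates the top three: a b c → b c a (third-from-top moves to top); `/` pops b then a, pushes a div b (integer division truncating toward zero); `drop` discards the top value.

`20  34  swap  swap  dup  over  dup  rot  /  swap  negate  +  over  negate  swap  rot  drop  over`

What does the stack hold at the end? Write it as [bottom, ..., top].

20     : [20]
34     : [20, 34]
swap   : [34, 20]
swap   : [20, 34]
dup    : [20, 34, 34]
over   : [20, 34, 34, 34]
dup    : [20, 34, 34, 34, 34]
rot    : [20, 34, 34, 34, 34]
/      : [20, 34, 34, 1]
swap   : [20, 34, 1, 34]
negate : [20, 34, 1, -34]
+      : [20, 34, -33]
over   : [20, 34, -33, 34]
negate : [20, 34, -33, -34]
swap   : [20, 34, -34, -33]
rot    : [20, -34, -33, 34]
drop   : [20, -34, -33]
over   : [20, -34, -33, -34]

[20, -34, -33, -34]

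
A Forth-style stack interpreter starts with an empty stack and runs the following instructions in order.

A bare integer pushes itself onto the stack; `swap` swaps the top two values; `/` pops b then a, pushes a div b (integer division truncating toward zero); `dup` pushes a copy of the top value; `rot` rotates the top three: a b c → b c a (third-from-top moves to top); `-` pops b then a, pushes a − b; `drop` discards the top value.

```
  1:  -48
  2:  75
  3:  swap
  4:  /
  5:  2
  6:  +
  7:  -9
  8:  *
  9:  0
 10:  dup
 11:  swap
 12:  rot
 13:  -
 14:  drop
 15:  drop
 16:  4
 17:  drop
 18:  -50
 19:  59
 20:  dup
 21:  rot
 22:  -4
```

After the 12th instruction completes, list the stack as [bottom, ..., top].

-48  → -48
75   → -48 75
swap → 75 -48
/    → -1
2    → -1 2
+    → 1
-9   → 1 -9
*    → -9
0    → -9 0
dup  → -9 0 0
swap → -9 0 0
rot  → 0 0 -9

[0, 0, -9]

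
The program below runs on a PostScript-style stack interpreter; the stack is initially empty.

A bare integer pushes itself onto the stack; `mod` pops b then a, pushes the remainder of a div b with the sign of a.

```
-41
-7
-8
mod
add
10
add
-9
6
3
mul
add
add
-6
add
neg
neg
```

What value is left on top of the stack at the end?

-41 : [-41]
-7  : [-41, -7]
-8  : [-41, -7, -8]
mod : [-41, -7]
add : [-48]
10  : [-48, 10]
add : [-38]
-9  : [-38, -9]
6   : [-38, -9, 6]
3   : [-38, -9, 6, 3]
mul : [-38, -9, 18]
add : [-38, 9]
add : [-29]
-6  : [-29, -6]
add : [-35]
neg : [35]
neg : [-35]

-35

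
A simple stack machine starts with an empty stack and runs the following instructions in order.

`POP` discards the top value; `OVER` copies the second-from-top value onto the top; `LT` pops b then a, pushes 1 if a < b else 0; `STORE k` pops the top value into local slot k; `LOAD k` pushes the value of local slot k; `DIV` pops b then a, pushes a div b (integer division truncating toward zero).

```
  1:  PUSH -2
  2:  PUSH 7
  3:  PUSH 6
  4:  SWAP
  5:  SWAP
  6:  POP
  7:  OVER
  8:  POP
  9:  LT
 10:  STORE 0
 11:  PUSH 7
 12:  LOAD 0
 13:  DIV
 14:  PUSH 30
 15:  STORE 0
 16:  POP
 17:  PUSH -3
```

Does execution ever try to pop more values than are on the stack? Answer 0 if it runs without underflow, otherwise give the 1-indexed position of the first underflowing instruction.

PUSH -2 → [-2]
PUSH 7  → [-2, 7]
PUSH 6  → [-2, 7, 6]
SWAP    → [-2, 6, 7]
SWAP    → [-2, 7, 6]
POP     → [-2, 7]
OVER    → [-2, 7, -2]
POP     → [-2, 7]
LT      → [1]
STORE 0 → []
PUSH 7  → [7]
LOAD 0  → [7, 1]
DIV     → [7]
PUSH 30 → [7, 30]
STORE 0 → [7]
POP     → []
PUSH -3 → [-3]

0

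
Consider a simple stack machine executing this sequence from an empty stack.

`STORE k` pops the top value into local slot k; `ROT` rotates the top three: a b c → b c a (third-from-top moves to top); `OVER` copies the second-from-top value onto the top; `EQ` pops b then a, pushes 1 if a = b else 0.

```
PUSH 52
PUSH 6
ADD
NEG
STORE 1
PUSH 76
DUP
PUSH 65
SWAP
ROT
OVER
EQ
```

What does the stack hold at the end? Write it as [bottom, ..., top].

[65, 76, 1]

PUSH 52 → [52]
PUSH 6  → [52, 6]
ADD     → [58]
NEG     → [-58]
STORE 1 → []
PUSH 76 → [76]
DUP     → [76, 76]
PUSH 65 → [76, 76, 65]
SWAP    → [76, 65, 76]
ROT     → [65, 76, 76]
OVER    → [65, 76, 76, 76]
EQ      → [65, 76, 1]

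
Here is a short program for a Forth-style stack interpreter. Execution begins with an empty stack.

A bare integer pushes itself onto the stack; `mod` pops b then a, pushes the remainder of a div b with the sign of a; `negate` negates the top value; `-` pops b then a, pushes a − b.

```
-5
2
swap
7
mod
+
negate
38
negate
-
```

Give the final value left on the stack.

41

-5      -5
2       -5 2
swap    2 -5
7       2 -5 7
mod     2 -5
+       -3
negate  3
38      3 38
negate  3 -38
-       41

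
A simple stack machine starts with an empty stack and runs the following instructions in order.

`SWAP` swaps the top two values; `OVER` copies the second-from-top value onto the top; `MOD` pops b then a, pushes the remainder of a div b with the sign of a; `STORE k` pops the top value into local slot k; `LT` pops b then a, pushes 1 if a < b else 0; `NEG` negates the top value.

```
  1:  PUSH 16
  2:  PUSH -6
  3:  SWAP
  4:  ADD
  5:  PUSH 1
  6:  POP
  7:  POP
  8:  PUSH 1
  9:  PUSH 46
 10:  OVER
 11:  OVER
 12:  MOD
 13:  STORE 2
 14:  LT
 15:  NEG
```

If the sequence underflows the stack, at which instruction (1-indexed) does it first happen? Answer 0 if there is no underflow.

0

PUSH 16 -> 16
PUSH -6 -> 16 -6
SWAP    -> -6 16
ADD     -> 10
PUSH 1  -> 10 1
POP     -> 10
POP     -> (empty)
PUSH 1  -> 1
PUSH 46 -> 1 46
OVER    -> 1 46 1
OVER    -> 1 46 1 46
MOD     -> 1 46 1
STORE 2 -> 1 46
LT      -> 1
NEG     -> -1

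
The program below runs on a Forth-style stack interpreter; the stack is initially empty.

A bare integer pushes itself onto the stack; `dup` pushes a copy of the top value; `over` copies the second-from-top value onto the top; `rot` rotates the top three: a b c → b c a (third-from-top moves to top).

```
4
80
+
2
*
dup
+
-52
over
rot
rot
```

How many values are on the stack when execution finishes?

4    : 4
80   : 4 80
+    : 84
2    : 84 2
*    : 168
dup  : 168 168
+    : 336
-52  : 336 -52
over : 336 -52 336
rot  : -52 336 336
rot  : 336 336 -52

3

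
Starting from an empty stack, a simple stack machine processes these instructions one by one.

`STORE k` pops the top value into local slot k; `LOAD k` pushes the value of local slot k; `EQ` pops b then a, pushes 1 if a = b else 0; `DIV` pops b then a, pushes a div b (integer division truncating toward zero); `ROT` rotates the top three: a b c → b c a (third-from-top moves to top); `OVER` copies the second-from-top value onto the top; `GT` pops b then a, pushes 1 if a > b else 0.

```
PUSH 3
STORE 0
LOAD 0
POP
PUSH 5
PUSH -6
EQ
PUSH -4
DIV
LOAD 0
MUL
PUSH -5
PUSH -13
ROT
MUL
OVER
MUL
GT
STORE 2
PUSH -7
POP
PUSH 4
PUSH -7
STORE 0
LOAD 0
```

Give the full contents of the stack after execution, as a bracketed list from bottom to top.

PUSH 3    [3]
STORE 0   []
LOAD 0    [3]
POP       []
PUSH 5    [5]
PUSH -6   [5, -6]
EQ        [0]
PUSH -4   [0, -4]
DIV       [0]
LOAD 0    [0, 3]
MUL       [0]
PUSH -5   [0, -5]
PUSH -13  [0, -5, -13]
ROT       [-5, -13, 0]
MUL       [-5, 0]
OVER      [-5, 0, -5]
MUL       [-5, 0]
GT        [0]
STORE 2   []
PUSH -7   [-7]
POP       []
PUSH 4    [4]
PUSH -7   [4, -7]
STORE 0   [4]
LOAD 0    [4, -7]

[4, -7]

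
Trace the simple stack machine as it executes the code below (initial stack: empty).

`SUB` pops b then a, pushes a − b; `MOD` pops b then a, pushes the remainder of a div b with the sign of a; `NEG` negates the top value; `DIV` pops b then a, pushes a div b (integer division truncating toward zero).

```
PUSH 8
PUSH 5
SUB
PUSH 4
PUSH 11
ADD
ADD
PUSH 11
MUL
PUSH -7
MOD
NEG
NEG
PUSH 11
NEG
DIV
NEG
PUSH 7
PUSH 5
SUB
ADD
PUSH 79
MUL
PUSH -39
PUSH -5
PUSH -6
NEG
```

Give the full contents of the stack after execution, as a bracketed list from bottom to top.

[158, -39, -5, 6]

PUSH 8    8
PUSH 5    8 5
SUB       3
PUSH 4    3 4
PUSH 11   3 4 11
ADD       3 15
ADD       18
PUSH 11   18 11
MUL       198
PUSH -7   198 -7
MOD       2
NEG       -2
NEG       2
PUSH 11   2 11
NEG       2 -11
DIV       0
NEG       0
PUSH 7    0 7
PUSH 5    0 7 5
SUB       0 2
ADD       2
PUSH 79   2 79
MUL       158
PUSH -39  158 -39
PUSH -5   158 -39 -5
PUSH -6   158 -39 -5 -6
NEG       158 -39 -5 6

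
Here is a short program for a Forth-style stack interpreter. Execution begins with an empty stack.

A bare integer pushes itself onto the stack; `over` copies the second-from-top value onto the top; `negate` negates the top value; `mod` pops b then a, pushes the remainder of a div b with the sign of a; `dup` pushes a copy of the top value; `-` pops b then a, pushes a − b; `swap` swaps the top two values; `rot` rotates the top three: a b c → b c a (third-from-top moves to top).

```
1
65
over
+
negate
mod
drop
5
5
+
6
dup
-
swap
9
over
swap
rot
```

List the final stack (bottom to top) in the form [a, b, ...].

1      → [1]
65     → [1, 65]
over   → [1, 65, 1]
+      → [1, 66]
negate → [1, -66]
mod    → [1]
drop   → []
5      → [5]
5      → [5, 5]
+      → [10]
6      → [10, 6]
dup    → [10, 6, 6]
-      → [10, 0]
swap   → [0, 10]
9      → [0, 10, 9]
over   → [0, 10, 9, 10]
swap   → [0, 10, 10, 9]
rot    → [0, 10, 9, 10]

[0, 10, 9, 10]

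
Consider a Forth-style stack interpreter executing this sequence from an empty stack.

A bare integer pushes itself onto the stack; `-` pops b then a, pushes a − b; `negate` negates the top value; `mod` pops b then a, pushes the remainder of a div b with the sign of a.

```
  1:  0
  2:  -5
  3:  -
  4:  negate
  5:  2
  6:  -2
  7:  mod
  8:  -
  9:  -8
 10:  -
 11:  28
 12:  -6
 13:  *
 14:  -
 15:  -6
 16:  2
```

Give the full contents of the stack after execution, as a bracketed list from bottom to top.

[171, -6, 2]

0      -> [0]
-5     -> [0, -5]
-      -> [5]
negate -> [-5]
2      -> [-5, 2]
-2     -> [-5, 2, -2]
mod    -> [-5, 0]
-      -> [-5]
-8     -> [-5, -8]
-      -> [3]
28     -> [3, 28]
-6     -> [3, 28, -6]
*      -> [3, -168]
-      -> [171]
-6     -> [171, -6]
2      -> [171, -6, 2]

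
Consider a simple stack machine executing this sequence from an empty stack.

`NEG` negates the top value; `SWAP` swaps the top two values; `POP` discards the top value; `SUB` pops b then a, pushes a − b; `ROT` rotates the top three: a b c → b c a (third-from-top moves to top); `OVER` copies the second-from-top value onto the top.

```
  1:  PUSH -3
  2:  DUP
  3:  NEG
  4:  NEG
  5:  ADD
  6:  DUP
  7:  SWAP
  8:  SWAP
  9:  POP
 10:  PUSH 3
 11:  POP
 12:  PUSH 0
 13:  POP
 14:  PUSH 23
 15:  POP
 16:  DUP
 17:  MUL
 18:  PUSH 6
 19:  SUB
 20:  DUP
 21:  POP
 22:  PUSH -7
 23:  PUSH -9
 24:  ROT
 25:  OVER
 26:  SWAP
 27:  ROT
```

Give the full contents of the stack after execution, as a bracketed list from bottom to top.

PUSH -3  -3
DUP      -3 -3
NEG      -3 3
NEG      -3 -3
ADD      -6
DUP      -6 -6
SWAP     -6 -6
SWAP     -6 -6
POP      -6
PUSH 3   -6 3
POP      -6
PUSH 0   -6 0
POP      -6
PUSH 23  -6 23
POP      -6
DUP      -6 -6
MUL      36
PUSH 6   36 6
SUB      30
DUP      30 30
POP      30
PUSH -7  30 -7
PUSH -9  30 -7 -9
ROT      -7 -9 30
OVER     -7 -9 30 -9
SWAP     -7 -9 -9 30
ROT      -7 -9 30 -9

[-7, -9, 30, -9]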